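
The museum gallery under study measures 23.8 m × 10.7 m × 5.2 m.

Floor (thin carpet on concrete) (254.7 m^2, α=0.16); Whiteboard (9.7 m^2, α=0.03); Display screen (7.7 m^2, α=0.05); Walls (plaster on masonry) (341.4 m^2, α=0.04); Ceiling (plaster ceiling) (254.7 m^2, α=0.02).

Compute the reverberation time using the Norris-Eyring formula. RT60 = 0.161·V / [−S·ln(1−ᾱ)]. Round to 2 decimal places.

S = Σ Sᵢ = 868.2 m^2.
Σ(Sᵢαᵢ) = 254.7×0.16 + 9.7×0.03 + 7.7×0.05 + 341.4×0.04 + 254.7×0.02 = 60.178.
ᾱ = 60.178 / 868.2 = 0.0693.
−S·ln(1−ᾱ) = −868.2 × ln(1 − 0.0693) = 62.353.
V = 23.8 × 10.7 × 5.2 = 1324.232 m³.
T = 0.161·V/[−S·ln(1−ᾱ)] = 0.161·1324.232/62.353 = 3.42 s.

3.42 s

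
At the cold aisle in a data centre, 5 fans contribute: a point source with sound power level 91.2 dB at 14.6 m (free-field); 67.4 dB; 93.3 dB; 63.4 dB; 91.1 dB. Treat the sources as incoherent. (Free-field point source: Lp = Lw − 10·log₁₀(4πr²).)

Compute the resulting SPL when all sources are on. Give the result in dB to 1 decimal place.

Source at 14.6 m: Lp = 91.2 − 10·log₁₀(4π·14.6²) = 91.2 − 10·log₁₀(2678.648) = 56.9 dB.
Σ 10^(Lᵢ/10) = 3.434e+09.
Back to dB: 10·log₁₀ Σ = 95.4 dB.

95.4 dB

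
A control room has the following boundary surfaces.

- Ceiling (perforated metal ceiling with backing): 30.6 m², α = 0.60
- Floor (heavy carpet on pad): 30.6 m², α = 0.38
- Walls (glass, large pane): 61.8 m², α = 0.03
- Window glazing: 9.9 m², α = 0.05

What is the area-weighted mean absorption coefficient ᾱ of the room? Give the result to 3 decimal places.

S = Σ Sᵢ = 30.6 + 30.6 + 61.8 + 9.9 = 132.9 m².
A = 30.6×0.60 + 30.6×0.38 + 61.8×0.03 + 9.9×0.05 = 32.337 sabins.
ᾱ = 32.337 / 132.9 = 0.243.

0.243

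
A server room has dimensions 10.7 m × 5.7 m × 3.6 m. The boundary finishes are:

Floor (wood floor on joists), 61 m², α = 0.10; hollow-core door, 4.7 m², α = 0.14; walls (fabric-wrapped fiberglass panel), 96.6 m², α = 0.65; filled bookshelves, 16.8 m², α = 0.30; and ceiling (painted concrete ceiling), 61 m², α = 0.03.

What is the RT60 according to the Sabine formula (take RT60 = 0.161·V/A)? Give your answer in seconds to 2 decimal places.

0.46 sec

Summing Sᵢαᵢ: 6.100 + 0.658 + 62.790 + 5.040 + 1.830 → A = 76.418 sabins.
Volume V = 10.7 × 5.7 × 3.6 = 219.564 m³.
T = 0.161 V/A = 0.161·219.564/76.418 = 0.46 s.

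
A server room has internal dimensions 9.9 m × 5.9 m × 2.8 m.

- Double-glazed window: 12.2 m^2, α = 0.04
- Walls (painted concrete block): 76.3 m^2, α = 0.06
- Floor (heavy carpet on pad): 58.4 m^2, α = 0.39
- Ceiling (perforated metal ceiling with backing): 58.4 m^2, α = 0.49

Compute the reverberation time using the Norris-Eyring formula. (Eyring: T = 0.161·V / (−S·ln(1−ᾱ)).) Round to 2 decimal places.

0.40 seconds

S = Σ Sᵢ = 205.3 m^2.
Σ(Sᵢαᵢ) = 12.2×0.04 + 76.3×0.06 + 58.4×0.39 + 58.4×0.49 = 56.458.
ᾱ = 56.458 / 205.3 = 0.2750.
−S·ln(1−ᾱ) = −205.3 × ln(1 − 0.2750) = 66.021.
V = 9.9 × 5.9 × 2.8 = 163.548 m³.
RT60 = 0.161 × 163.548 / 66.021 = 0.40 s.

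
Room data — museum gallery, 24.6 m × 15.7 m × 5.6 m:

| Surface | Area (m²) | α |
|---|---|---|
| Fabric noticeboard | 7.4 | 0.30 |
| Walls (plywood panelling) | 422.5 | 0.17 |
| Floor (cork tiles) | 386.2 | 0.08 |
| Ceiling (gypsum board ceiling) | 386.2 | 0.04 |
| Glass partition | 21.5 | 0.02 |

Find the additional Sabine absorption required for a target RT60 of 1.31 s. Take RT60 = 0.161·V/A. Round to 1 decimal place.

145.0 sabins

Equivalent absorption area: A₁ = 7.4·0.30 + 422.5·0.17 + 386.2·0.08 + 386.2·0.04 + 21.5·0.02 = 120.819 m².
V = 2162.832 m³. Required absorption A₂ = 0.161 × 2162.832 / 1.31 = 265.814 sabins.
Shortfall: 265.814 − 120.819 = 145.0 sabins.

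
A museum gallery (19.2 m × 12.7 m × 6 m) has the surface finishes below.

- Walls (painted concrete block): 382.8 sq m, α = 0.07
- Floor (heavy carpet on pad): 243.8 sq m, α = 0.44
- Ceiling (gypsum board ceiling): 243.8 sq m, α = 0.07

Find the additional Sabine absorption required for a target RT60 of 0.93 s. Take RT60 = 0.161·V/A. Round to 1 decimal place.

Total absorption A₁ = 382.8×0.07 + 243.8×0.44 + 243.8×0.07
  = 26.796 + 107.272 + 17.066 = 151.134 sq m sabins.
For T = 0.93 s, need A₂ = 0.161·V/T = 0.161·1463.04/0.93 = 253.279 sabins.
ΔA = A₂ − A₁ = 253.279 − 151.134 = 102.1 sabins.

102.1 sabins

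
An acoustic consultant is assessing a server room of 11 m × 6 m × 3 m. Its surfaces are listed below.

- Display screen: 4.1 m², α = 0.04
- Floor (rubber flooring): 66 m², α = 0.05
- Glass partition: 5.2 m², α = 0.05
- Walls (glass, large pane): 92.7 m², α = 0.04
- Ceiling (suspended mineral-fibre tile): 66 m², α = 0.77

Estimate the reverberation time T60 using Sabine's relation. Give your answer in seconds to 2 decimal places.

Summing Sᵢαᵢ: 0.164 + 3.300 + 0.260 + 3.708 + 50.820 → A = 58.252 sabins.
V = 11·6·3 = 198 m³.
RT60 = 0.161 · V / A = 0.161 × 198 / 58.252 = 0.55 s.

0.55 sec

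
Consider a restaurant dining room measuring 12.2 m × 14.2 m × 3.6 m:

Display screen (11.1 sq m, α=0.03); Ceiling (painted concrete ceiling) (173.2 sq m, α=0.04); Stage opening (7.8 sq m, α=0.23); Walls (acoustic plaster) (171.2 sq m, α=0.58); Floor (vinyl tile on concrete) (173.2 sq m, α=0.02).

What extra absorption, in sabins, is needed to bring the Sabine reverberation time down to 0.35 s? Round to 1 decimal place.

A₁ = Σ Sᵢαᵢ = 11.1×0.03 + 173.2×0.04 + 7.8×0.23 + 171.2×0.58 + 173.2×0.02 = 111.815 sabins.
V = 623.664 m³. Required absorption A₂ = 0.161 × 623.664 / 0.35 = 286.885 sabins.
Shortfall: 286.885 − 111.815 = 175.1 sabins.

175.1 sabins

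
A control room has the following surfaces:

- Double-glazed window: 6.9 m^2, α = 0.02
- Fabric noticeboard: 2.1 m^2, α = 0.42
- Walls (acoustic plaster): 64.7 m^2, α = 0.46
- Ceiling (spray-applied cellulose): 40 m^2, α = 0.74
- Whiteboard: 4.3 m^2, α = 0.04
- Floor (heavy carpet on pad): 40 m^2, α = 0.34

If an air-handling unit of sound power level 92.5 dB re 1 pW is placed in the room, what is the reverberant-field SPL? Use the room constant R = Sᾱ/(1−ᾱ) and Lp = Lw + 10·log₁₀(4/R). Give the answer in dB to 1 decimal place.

77.1 dB

A = 74.154 sabins; S = 158.0 m^2.
ᾱ = 0.4693, so room constant R = A/(1−ᾱ) = 139.729 m^2.
Lp = 92.5 + 10·log₁₀(4/139.729) = 92.5 + (-15.43) = 77.1 dB.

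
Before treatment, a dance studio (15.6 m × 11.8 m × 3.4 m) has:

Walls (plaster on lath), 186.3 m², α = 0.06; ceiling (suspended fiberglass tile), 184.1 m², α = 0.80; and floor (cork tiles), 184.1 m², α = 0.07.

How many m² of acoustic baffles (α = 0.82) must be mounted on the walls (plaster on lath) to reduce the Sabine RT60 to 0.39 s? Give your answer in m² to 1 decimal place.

Summing Sᵢαᵢ: 11.178 + 147.280 + 12.887 → A₁ = 171.345 sabins.
V = 625.872 m³. Target absorption A₂ = 0.161 × 625.872 / 0.39 = 258.373 sabins.
Absorption to add: 258.373 − 171.345 = 87.028 sabins.
Each m² of panel replacing the walls (plaster on lath) adds (0.82 − 0.06) = 0.76 sabins.
Panel area = 87.028 / 0.76 = 114.5 m².

114.5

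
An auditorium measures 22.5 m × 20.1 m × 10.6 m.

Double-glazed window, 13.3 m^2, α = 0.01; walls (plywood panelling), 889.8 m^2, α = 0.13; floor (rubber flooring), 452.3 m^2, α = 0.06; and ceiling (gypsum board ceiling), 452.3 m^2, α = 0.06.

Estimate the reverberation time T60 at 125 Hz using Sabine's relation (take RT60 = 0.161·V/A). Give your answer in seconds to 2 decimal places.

4.54 s

A = Σ Sᵢαᵢ = 13.3*0.01 + 889.8*0.13 + 452.3*0.06 + 452.3*0.06 = 170.083 sabins.
V = 22.5·20.1·10.6 = 4793.85 m³.
RT60 = 0.161 · V / A = 0.161 × 4793.85 / 170.083 = 4.54 s.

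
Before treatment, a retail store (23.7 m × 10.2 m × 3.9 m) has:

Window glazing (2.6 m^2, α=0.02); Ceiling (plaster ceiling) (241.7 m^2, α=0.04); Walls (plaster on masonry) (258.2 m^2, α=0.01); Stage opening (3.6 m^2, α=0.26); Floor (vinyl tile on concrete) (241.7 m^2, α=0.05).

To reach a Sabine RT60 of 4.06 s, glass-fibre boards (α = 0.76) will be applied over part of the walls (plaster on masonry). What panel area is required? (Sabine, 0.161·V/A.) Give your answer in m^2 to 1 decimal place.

Total absorption A₁ = 2.6×0.02 + 241.7×0.04 + 258.2×0.01 + 3.6×0.26 + 241.7×0.05
  = 0.052 + 9.668 + 2.582 + 0.936 + 12.085 = 25.323 m^2 sabins.
Required A₂ = 0.161·942.786/4.06 = 37.386 sabins.
Absorption to add: 37.386 − 25.323 = 12.063 sabins.
Each m^2 of panel replacing the walls (plaster on masonry) adds (0.76 − 0.01) = 0.75 sabins.
Area = ΔA/Δα = 12.063/0.75 = 16.1 m^2.

16.1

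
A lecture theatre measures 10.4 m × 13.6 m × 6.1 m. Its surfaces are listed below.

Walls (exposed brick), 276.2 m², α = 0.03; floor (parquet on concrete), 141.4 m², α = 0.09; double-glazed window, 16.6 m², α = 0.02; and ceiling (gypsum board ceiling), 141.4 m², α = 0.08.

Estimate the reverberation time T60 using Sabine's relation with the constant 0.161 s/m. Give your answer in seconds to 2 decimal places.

4.25 sec

Equivalent absorption area: A = 276.2*0.03 + 141.4*0.09 + 16.6*0.02 + 141.4*0.08 = 32.656 m².
V = 10.4·13.6·6.1 = 862.784 m³.
RT60 = 0.161 · V / A = 0.161 × 862.784 / 32.656 = 4.25 s.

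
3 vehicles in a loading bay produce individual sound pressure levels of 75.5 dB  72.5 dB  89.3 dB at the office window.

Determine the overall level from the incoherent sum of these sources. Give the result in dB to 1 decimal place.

89.6 dB

Converting to relative power and adding: 10^(75.5/10) + 10^(72.5/10) + 10^(89.3/10) = 9.044e+08.
Back to dB: 10·log₁₀ Σ = 89.6 dB.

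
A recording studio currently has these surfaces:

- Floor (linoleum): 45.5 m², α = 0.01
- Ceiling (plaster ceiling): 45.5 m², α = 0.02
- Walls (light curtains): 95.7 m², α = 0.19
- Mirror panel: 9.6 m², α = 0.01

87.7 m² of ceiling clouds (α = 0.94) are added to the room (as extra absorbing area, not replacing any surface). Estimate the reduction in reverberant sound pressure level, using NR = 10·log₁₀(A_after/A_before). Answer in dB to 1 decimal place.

7.2 dB

Summing Sᵢαᵢ: 0.455 + 0.910 + 18.183 + 0.096 → A_before = 19.644 sabins.
Added absorption = 87.7 × 0.94 = 82.438 sabins.
New total A_after = 102.082 sabins.
NR = 10·log₁₀(102.082/19.644) = 7.2 dB.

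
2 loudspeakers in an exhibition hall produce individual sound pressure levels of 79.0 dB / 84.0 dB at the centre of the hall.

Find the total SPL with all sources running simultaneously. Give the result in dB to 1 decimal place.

85.2 dB

Converting to relative power and adding: 10^(79.0/10) + 10^(84.0/10) = 3.306e+08.
Combined level = 10 log₁₀(3.306e+08) = 85.2 dB.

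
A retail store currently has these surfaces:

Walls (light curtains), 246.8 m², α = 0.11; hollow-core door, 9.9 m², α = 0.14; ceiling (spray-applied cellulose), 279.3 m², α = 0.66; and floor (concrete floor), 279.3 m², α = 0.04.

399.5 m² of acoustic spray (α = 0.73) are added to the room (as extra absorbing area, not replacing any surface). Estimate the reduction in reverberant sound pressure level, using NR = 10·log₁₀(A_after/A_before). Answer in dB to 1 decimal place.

3.6 dB

Total absorption A_before = 246.8*0.11 + 9.9*0.14 + 279.3*0.66 + 279.3*0.04
  = 27.148 + 1.386 + 184.338 + 11.172 = 224.044 m² sabins.
Treatment contributes 399.5·0.73 = 291.635 sabins.
New total A_after = 515.679 sabins.
Reduction = 10 log₁₀(A_after/A_before) = 10 log₁₀(2.3017) = 3.6 dB.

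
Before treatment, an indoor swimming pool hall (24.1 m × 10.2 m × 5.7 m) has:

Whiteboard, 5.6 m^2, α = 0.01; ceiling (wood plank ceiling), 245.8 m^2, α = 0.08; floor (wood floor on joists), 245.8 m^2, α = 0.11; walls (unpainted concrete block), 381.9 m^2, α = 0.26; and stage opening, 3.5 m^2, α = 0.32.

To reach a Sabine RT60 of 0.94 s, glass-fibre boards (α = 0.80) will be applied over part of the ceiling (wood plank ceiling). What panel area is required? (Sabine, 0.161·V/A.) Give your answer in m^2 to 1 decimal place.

Total absorption A₁ = 5.6×0.01 + 245.8×0.08 + 245.8×0.11 + 381.9×0.26 + 3.5×0.32
  = 0.056 + 19.664 + 27.038 + 99.294 + 1.120 = 147.172 m^2 sabins.
Required A₂ = 0.161·1401.174/0.94 = 239.988 sabins.
Absorption to add: 239.988 − 147.172 = 92.816 sabins.
Each m^2 of panel replacing the ceiling (wood plank ceiling) adds (0.80 − 0.08) = 0.72 sabins.
Area = ΔA/Δα = 92.816/0.72 = 128.9 m^2.

128.9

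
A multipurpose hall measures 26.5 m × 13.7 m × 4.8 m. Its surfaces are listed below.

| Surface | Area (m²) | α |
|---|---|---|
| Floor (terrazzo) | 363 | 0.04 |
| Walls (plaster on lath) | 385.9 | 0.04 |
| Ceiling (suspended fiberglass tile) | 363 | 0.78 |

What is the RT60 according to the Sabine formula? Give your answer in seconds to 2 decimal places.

0.90 seconds

Total absorption A = 363*0.04 + 385.9*0.04 + 363*0.78
  = 14.520 + 15.436 + 283.140 = 313.096 m² sabins.
V = 26.5·13.7·4.8 = 1742.64 m³.
RT60 = 0.161 · V / A = 0.161 × 1742.64 / 313.096 = 0.90 s.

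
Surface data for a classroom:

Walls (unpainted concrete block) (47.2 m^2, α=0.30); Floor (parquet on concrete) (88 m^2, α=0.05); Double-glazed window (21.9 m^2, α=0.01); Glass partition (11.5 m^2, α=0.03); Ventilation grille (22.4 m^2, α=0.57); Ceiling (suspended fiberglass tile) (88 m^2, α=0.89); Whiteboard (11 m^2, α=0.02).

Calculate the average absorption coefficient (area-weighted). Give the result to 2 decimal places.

Total surface area S = 290.0 m^2.
A = 47.2·0.30 + 88·0.05 + 21.9·0.01 + 11.5·0.03 + 22.4·0.57 + 88·0.89 + 11·0.02 = 110.432 sabins.
ᾱ = A/S = 0.38.

0.38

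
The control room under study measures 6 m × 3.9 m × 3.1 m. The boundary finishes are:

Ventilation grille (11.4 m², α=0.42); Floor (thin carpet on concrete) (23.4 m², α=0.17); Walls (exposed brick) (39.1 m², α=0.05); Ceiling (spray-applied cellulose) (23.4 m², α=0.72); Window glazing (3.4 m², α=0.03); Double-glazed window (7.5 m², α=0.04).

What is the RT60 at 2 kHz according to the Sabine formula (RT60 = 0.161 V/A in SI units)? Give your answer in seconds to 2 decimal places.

0.42 s

Equivalent absorption area: A = 11.4·0.42 + 23.4·0.17 + 39.1·0.05 + 23.4·0.72 + 3.4·0.03 + 7.5·0.04 = 27.971 m².
Room volume: 72.54 m³.
RT60 = 0.161 · V / A = 0.161 × 72.54 / 27.971 = 0.42 s.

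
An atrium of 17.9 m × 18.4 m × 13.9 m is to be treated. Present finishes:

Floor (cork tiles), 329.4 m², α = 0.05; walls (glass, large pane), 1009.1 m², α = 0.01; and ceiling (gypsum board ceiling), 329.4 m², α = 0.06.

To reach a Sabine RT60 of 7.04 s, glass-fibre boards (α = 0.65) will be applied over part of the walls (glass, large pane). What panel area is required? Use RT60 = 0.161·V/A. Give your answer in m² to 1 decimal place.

91.2

Summing Sᵢαᵢ: 16.470 + 10.091 + 19.764 → A₁ = 46.325 sabins.
Required A₂ = 0.161·4578.104/7.04 = 104.698 sabins.
Absorption to add: 104.698 − 46.325 = 58.373 sabins.
Net gain per m²: Δα = 0.65 − 0.01 = 0.64.
Panel area = 58.373 / 0.64 = 91.2 m².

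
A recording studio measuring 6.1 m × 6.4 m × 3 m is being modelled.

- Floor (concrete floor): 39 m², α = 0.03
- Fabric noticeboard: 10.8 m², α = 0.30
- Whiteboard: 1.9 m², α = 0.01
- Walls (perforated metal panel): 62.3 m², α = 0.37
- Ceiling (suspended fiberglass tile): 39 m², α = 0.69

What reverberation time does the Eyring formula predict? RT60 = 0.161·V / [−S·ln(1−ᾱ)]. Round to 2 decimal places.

Total surface area S = 39 + 10.8 + 1.9 + 62.3 + 39 = 153.0 m².
Σ(Sᵢαᵢ) = 39×0.03 + 10.8×0.30 + 1.9×0.01 + 62.3×0.37 + 39×0.69 = 54.390.
Mean coefficient ᾱ = A/S = 0.3555.
−S·ln(1−ᾱ) = −153.0 × ln(1 − 0.3555) = 67.210.
V = 6.1 × 6.4 × 3 = 117.12 m³.
RT60 = 0.161 × 117.12 / 67.210 = 0.28 s.

0.28 sec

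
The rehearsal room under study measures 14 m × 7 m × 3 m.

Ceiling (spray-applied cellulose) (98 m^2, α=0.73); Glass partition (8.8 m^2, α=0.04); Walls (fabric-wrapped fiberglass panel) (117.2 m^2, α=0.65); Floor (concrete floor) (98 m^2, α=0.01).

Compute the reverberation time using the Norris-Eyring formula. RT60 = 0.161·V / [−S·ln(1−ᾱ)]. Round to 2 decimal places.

S = Σ Sᵢ = 322.0 m^2.
Σ(Sᵢαᵢ) = 98×0.73 + 8.8×0.04 + 117.2×0.65 + 98×0.01 = 149.052.
ᾱ = 149.052 / 322.0 = 0.4629.
−S·ln(1−ᾱ) = −322.0 × ln(1 − 0.4629) = 200.146.
V = 14 × 7 × 3 = 294 m³.
RT60 = 0.161 × 294 / 200.146 = 0.24 s.

0.24 sec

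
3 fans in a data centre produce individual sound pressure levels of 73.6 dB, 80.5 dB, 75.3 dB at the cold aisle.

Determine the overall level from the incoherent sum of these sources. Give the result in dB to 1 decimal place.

82.3 dB

Converting to relative power and adding: 10^(73.6/10) + 10^(80.5/10) + 10^(75.3/10) = 1.69e+08.
Combined level = 10 log₁₀(1.69e+08) = 82.3 dB.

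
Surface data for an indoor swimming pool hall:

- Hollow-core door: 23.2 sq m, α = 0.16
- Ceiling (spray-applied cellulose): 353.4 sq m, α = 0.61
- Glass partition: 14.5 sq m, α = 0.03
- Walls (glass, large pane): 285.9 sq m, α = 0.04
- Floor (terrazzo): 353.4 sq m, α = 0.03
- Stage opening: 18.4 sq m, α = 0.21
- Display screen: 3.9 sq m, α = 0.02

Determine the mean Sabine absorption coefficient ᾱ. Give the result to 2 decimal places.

0.23

S = Σ Sᵢ = 23.2 + 353.4 + 14.5 + 285.9 + 353.4 + 18.4 + 3.9 = 1052.7 sq m.
A = 23.2·0.16 + 353.4·0.61 + 14.5·0.03 + 285.9·0.04 + 353.4·0.03 + 18.4·0.21 + 3.9·0.02 = 245.701 sabins.
ᾱ = 245.701 / 1052.7 = 0.23.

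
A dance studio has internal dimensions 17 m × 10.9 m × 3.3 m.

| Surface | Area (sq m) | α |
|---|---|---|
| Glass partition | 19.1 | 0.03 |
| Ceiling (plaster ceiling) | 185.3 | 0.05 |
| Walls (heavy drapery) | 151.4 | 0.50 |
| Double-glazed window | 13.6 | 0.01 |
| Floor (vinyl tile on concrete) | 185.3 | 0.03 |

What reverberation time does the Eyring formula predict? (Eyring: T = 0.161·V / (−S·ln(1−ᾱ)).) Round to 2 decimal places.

S = Σ Sᵢ = 554.7 sq m.
Absorption A = 19.1×0.03 + 185.3×0.05 + 151.4×0.50 + 13.6×0.01 + 185.3×0.03 = 91.233 sabins.
Mean coefficient ᾱ = A/S = 0.1645.
Eyring denominator: −S ln(1−ᾱ) = 99.693.
V = 17 × 10.9 × 3.3 = 611.49 m³.
T = 0.161·V/[−S·ln(1−ᾱ)] = 0.161·611.49/99.693 = 0.99 s.

0.99 seconds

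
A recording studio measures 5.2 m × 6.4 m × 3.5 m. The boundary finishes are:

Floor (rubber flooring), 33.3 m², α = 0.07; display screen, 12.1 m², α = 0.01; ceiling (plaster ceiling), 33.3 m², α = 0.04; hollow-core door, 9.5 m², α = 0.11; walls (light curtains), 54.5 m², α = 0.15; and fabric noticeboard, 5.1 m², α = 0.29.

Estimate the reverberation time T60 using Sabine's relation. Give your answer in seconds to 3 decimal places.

1.295 s

Equivalent absorption area: A = 33.3*0.07 + 12.1*0.01 + 33.3*0.04 + 9.5*0.11 + 54.5*0.15 + 5.1*0.29 = 14.483 m².
Room volume: 116.48 m³.
Sabine: RT60 = 0.161 × 116.48 / 14.483 = 1.295 s.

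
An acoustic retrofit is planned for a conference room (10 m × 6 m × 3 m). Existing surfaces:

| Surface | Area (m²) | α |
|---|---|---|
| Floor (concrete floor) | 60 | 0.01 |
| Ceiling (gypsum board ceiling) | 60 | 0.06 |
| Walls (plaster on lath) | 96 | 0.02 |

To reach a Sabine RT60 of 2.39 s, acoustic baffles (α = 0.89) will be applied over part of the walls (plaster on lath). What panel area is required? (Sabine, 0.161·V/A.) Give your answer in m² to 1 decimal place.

6.9

A₁ = Σ Sᵢαᵢ = 60·0.01 + 60·0.06 + 96·0.02 = 6.120 sabins.
V = 180 m³. Target absorption A₂ = 0.161 × 180 / 2.39 = 12.126 sabins.
Absorption to add: 12.126 − 6.120 = 6.006 sabins.
Each m² of panel replacing the walls (plaster on lath) adds (0.89 − 0.02) = 0.87 sabins.
Area = ΔA/Δα = 6.006/0.87 = 6.9 m².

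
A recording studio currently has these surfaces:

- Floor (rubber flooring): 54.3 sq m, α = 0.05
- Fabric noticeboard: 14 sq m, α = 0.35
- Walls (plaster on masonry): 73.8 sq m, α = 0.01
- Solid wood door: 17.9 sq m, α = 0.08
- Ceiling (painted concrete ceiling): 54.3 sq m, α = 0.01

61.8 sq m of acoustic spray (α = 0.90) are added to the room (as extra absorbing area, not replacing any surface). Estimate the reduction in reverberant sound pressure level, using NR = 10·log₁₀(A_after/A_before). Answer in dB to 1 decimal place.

8.1 dB

Total absorption A_before = 54.3*0.05 + 14*0.35 + 73.8*0.01 + 17.9*0.08 + 54.3*0.01
  = 2.715 + 4.900 + 0.738 + 1.432 + 0.543 = 10.328 sq m sabins.
Treatment contributes 61.8·0.90 = 55.620 sabins.
New total A_after = 65.948 sabins.
NR = 10·log₁₀(65.948/10.328) = 8.1 dB.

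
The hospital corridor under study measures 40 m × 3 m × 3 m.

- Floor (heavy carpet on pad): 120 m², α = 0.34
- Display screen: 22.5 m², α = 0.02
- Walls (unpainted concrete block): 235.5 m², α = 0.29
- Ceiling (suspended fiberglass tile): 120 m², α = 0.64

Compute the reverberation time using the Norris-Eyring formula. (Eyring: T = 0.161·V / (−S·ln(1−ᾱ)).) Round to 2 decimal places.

0.25 seconds

S = Σ Sᵢ = 498.0 m².
Σ(Sᵢαᵢ) = 120·0.34 + 22.5·0.02 + 235.5·0.29 + 120·0.64 = 186.345.
Mean coefficient ᾱ = A/S = 0.3742.
−S·ln(1−ᾱ) = −498.0 × ln(1 − 0.3742) = 233.425.
V = 40 × 3 × 3 = 360 m³.
RT60 = 0.161 × 360 / 233.425 = 0.25 s.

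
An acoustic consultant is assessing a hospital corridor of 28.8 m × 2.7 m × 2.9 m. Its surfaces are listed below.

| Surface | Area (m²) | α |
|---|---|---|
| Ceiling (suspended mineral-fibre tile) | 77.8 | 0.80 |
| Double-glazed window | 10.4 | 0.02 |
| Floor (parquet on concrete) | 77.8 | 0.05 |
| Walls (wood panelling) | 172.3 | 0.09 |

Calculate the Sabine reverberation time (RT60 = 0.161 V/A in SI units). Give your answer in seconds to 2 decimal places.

0.44 sec

Total absorption A = 77.8×0.80 + 10.4×0.02 + 77.8×0.05 + 172.3×0.09
  = 62.240 + 0.208 + 3.890 + 15.507 = 81.845 m² sabins.
Volume V = 28.8 × 2.7 × 2.9 = 225.504 m³.
RT60 = 0.161 · V / A = 0.161 × 225.504 / 81.845 = 0.44 s.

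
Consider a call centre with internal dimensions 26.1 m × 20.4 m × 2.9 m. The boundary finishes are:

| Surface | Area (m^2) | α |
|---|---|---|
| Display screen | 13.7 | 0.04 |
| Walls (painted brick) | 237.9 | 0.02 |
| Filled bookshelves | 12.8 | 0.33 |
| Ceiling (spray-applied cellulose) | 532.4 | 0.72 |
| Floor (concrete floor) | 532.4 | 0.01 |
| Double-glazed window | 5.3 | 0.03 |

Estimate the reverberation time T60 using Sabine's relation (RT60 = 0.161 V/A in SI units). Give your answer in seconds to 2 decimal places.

0.62 seconds

Summing Sᵢαᵢ: 0.548 + 4.758 + 4.224 + 383.328 + 5.324 + 0.159 → A = 398.341 sabins.
Room volume: 1544.076 m³.
RT60 = 0.161 · V / A = 0.161 × 1544.076 / 398.341 = 0.62 s.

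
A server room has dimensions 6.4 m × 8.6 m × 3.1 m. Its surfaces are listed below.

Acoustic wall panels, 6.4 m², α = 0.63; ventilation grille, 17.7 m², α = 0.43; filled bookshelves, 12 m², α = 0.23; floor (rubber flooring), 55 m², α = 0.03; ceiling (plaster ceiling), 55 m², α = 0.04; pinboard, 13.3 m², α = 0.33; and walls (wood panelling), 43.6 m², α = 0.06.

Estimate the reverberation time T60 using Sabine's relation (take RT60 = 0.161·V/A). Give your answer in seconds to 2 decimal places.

1.09 s

A = Σ Sᵢαᵢ = 6.4×0.63 + 17.7×0.43 + 12×0.23 + 55×0.03 + 55×0.04 + 13.3×0.33 + 43.6×0.06 = 25.258 sabins.
Room volume: 170.624 m³.
Sabine: RT60 = 0.161 × 170.624 / 25.258 = 1.09 s.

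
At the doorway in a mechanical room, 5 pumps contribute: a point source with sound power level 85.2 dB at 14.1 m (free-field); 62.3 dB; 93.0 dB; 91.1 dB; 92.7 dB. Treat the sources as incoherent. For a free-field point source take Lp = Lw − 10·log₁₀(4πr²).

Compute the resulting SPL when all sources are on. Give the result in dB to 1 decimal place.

Source at 14.1 m: Lp = 85.2 − 10·log₁₀(4π·14.1²) = 85.2 − 10·log₁₀(2498.320) = 51.2 dB.
Converting to relative power and adding: 10^(51.2/10) + 10^(62.3/10) + 10^(93.0/10) + 10^(91.1/10) + 10^(92.7/10) = 5.147e+09.
L_total = 10·log₁₀(5.147e+09) = 97.1 dB.

97.1 dB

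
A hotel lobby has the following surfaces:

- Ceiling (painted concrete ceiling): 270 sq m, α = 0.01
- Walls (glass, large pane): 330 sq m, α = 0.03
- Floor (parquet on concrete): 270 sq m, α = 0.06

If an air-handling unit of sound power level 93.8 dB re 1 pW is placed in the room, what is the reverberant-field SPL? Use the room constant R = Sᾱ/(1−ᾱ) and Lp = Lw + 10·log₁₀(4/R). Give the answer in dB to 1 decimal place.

A = 28.800 sabins; S = 870.0 sq m.
ᾱ = 28.800/870.0 = 0.0331; R = Sᾱ/(1−ᾱ) = 28.800/(1−0.0331) = 29.786 sq m.
Lp = 93.8 + 10·log₁₀(4/29.786) = 93.8 + (-8.72) = 85.1 dB.

85.1 dB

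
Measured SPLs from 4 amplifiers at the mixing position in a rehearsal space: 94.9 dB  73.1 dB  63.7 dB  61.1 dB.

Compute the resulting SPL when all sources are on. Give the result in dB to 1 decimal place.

94.9 dB

Converting to relative power and adding: 10^(94.9/10) + 10^(73.1/10) + 10^(63.7/10) + 10^(61.1/10) = 3.114e+09.
L_total = 10·log₁₀(3.114e+09) = 94.9 dB.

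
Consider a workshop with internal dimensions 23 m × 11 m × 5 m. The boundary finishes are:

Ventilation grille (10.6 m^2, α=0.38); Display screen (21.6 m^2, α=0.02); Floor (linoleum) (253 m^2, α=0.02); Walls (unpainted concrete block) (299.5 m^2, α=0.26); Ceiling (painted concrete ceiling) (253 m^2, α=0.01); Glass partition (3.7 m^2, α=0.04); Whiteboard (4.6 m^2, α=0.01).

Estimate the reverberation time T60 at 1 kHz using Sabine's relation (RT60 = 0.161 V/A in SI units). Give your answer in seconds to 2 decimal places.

2.26 seconds

A = Σ Sᵢαᵢ = 10.6*0.38 + 21.6*0.02 + 253*0.02 + 299.5*0.26 + 253*0.01 + 3.7*0.04 + 4.6*0.01 = 90.114 sabins.
V = 23·11·5 = 1265 m³.
RT60 = 0.161 · V / A = 0.161 × 1265 / 90.114 = 2.26 s.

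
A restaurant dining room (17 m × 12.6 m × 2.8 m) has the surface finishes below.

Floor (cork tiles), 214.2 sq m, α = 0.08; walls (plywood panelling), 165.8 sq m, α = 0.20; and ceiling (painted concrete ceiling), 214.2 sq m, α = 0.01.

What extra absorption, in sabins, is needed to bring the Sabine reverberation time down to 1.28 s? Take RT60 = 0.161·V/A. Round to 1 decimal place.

23.0 sabins

Summing Sᵢαᵢ: 17.136 + 33.160 + 2.142 → A₁ = 52.438 sabins.
Target A₂ = 0.161·599.76/1.28 = 75.439 sabins (V = 599.76 m³).
Shortfall: 75.439 − 52.438 = 23.0 sabins.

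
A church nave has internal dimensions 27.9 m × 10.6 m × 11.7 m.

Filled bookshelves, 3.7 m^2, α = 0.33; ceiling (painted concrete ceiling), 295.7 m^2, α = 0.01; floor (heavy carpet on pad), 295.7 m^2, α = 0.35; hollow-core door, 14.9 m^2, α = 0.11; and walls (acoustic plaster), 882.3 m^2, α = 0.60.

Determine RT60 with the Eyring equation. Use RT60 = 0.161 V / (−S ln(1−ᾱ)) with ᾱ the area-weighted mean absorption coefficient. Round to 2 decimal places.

0.67 sec

S = Σ Sᵢ = 1492.3 m^2.
Absorption A = 3.7·0.33 + 295.7·0.01 + 295.7·0.35 + 14.9·0.11 + 882.3·0.60 = 638.692 sabins.
Mean coefficient ᾱ = A/S = 0.4280.
Eyring denominator: −S ln(1−ᾱ) = 833.623.
V = 27.9 × 10.6 × 11.7 = 3460.158 m³.
T = 0.161·V/[−S·ln(1−ᾱ)] = 0.161·3460.158/833.623 = 0.67 s.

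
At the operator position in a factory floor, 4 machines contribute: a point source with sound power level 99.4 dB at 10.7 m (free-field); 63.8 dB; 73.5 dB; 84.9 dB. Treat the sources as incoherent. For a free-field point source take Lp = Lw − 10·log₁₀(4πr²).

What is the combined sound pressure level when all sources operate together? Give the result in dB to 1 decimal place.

Source at 10.7 m: Lp = 99.4 − 10·log₁₀(4π·10.7²) = 99.4 − 10·log₁₀(1438.724) = 67.8 dB.
Sum in the linear (power) domain: Σ 10^(Lᵢ/10) = 10^(67.8/10) + 10^(63.8/10) + 10^(73.5/10) + 10^(84.9/10) = 3.398e+08.
Combined level = 10 log₁₀(3.398e+08) = 85.3 dB.

85.3 dB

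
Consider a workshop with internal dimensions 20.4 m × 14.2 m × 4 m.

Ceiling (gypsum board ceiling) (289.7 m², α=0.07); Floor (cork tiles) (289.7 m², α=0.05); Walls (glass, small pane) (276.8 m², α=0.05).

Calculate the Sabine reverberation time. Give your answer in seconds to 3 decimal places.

Total absorption A = 289.7*0.07 + 289.7*0.05 + 276.8*0.05
  = 20.279 + 14.485 + 13.840 = 48.604 m² sabins.
Volume V = 20.4 × 14.2 × 4 = 1158.72 m³.
T = 0.161 V/A = 0.161·1158.72/48.604 = 3.838 s.

3.838 s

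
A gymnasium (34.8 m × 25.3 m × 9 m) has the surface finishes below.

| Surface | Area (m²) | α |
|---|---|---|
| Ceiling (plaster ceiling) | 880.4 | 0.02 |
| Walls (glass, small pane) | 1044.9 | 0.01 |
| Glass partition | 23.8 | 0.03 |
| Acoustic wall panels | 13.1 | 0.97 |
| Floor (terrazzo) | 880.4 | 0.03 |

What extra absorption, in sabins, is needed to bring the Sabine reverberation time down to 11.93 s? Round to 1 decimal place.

39.0 sabins

Total absorption A₁ = 880.4*0.02 + 1044.9*0.01 + 23.8*0.03 + 13.1*0.97 + 880.4*0.03
  = 17.608 + 10.449 + 0.714 + 12.707 + 26.412 = 67.890 m² sabins.
For T = 11.93 s, need A₂ = 0.161·V/T = 0.161·7923.96/11.93 = 106.937 sabins.
ΔA = A₂ − A₁ = 106.937 − 67.890 = 39.0 sabins.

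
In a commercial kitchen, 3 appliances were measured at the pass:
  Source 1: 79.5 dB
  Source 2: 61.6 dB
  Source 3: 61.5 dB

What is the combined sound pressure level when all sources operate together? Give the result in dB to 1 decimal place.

79.6 dB

Sum in the linear (power) domain: Σ 10^(Lᵢ/10) = 10^(79.5/10) + 10^(61.6/10) + 10^(61.5/10) = 9.198e+07.
Back to dB: 10·log₁₀ Σ = 79.6 dB.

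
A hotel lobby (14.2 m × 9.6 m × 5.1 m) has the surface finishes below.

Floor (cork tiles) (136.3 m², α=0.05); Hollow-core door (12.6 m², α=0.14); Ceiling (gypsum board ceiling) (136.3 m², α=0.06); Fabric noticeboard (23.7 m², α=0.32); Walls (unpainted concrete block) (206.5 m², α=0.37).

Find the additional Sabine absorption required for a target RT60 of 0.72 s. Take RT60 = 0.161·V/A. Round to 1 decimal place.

Total absorption A₁ = 136.3×0.05 + 12.6×0.14 + 136.3×0.06 + 23.7×0.32 + 206.5×0.37
  = 6.815 + 1.764 + 8.178 + 7.584 + 76.405 = 100.746 m² sabins.
For T = 0.72 s, need A₂ = 0.161·V/T = 0.161·695.232/0.72 = 155.462 sabins.
Additional absorption ΔA = 155.462 − 100.746 = 54.7 sabins.

54.7 sabins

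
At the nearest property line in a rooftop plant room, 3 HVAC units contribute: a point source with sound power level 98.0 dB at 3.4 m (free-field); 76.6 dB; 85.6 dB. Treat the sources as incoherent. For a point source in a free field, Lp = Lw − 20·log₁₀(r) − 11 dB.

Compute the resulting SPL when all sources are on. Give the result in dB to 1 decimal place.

86.6 dB

Source at 3.4 m: Lp = 98.0 − 20·log₁₀(3.4) − 11 = 76.4 dB.
Σ 10^(Lᵢ/10) = 4.524e+08.
Combined level = 10 log₁₀(4.524e+08) = 86.6 dB.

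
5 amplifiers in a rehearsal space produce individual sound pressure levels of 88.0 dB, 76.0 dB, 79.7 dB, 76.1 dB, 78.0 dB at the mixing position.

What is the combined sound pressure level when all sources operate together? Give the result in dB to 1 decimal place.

89.4 dB

Converting to relative power and adding: 10^(88.0/10) + 10^(76.0/10) + 10^(79.7/10) + 10^(76.1/10) + 10^(78.0/10) = 8.679e+08.
Back to dB: 10·log₁₀ Σ = 89.4 dB.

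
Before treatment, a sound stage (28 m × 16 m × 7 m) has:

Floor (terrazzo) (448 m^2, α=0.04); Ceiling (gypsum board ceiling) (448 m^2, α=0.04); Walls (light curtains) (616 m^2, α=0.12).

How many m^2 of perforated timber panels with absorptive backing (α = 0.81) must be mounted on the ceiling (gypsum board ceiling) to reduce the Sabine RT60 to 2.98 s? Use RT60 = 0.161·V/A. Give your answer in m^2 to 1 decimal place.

Equivalent absorption area: A₁ = 448·0.04 + 448·0.04 + 616·0.12 = 109.760 m^2.
Required A₂ = 0.161·3136/2.98 = 169.428 sabins.
Absorption to add: 169.428 − 109.760 = 59.668 sabins.
Each m^2 of panel replacing the ceiling (gypsum board ceiling) adds (0.81 − 0.04) = 0.77 sabins.
Area = ΔA/Δα = 59.668/0.77 = 77.5 m^2.

77.5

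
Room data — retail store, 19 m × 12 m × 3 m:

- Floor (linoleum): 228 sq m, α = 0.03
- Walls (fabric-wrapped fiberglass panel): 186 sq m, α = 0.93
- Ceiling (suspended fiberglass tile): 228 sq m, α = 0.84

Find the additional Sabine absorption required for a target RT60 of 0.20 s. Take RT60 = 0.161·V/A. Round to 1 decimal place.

179.3 sabins

Total absorption A₁ = 228×0.03 + 186×0.93 + 228×0.84
  = 6.840 + 172.980 + 191.520 = 371.340 sq m sabins.
For T = 0.20 s, need A₂ = 0.161·V/T = 0.161·684/0.20 = 550.620 sabins.
Additional absorption ΔA = 550.620 − 371.340 = 179.3 sabins.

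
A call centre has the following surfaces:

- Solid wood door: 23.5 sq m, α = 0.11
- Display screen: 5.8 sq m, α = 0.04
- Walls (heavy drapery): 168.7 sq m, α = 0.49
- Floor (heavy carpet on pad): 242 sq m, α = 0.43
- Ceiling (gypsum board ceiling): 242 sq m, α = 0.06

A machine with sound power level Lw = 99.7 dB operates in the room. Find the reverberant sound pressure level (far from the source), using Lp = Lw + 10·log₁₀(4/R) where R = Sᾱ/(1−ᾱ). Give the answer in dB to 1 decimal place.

A = 204.060 sabins; S = 682.0 sq m.
ᾱ = 204.060/682.0 = 0.2992; R = Sᾱ/(1−ᾱ) = 204.060/(1−0.2992) = 291.182 sq m.
Lp = Lw + 10 log₁₀(4/R) = 99.7 -18.62 = 81.1 dB.

81.1 dB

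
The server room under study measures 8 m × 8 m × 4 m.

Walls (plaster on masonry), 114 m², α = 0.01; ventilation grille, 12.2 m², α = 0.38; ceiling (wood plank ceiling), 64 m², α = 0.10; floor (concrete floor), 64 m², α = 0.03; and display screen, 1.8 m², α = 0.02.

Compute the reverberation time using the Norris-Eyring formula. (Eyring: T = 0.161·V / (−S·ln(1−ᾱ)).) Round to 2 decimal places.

2.84 seconds

Total surface area S = 114 + 12.2 + 64 + 64 + 1.8 = 256.0 m².
Absorption A = 114×0.01 + 12.2×0.38 + 64×0.10 + 64×0.03 + 1.8×0.02 = 14.132 sabins.
ᾱ = 14.132 / 256.0 = 0.0552.
−S·ln(1−ᾱ) = −256.0 × ln(1 − 0.0552) = 14.536.
V = 8 × 8 × 4 = 256 m³.
RT60 = 0.161 × 256 / 14.536 = 2.84 s.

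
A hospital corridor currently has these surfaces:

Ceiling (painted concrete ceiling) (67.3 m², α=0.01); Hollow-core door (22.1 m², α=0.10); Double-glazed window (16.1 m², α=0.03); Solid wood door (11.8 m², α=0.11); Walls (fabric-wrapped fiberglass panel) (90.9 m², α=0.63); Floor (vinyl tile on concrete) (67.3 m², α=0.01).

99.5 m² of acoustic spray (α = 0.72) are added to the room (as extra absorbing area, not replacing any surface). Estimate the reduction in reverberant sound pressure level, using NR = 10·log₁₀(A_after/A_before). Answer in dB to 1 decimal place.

Total absorption A_before = 67.3·0.01 + 22.1·0.10 + 16.1·0.03 + 11.8·0.11 + 90.9·0.63 + 67.3·0.01
  = 0.673 + 2.210 + 0.483 + 1.298 + 57.267 + 0.673 = 62.604 m² sabins.
Added absorption = 99.5 × 0.72 = 71.640 sabins.
New total A_after = 134.244 sabins.
Reduction = 10 log₁₀(A_after/A_before) = 10 log₁₀(2.1443) = 3.3 dB.

3.3 dB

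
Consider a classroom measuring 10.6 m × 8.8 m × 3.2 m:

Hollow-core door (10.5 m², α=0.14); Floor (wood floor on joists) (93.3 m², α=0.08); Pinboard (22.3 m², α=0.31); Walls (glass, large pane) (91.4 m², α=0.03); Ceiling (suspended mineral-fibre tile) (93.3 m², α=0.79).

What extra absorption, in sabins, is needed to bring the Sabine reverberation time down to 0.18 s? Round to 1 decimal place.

Total absorption A₁ = 10.5·0.14 + 93.3·0.08 + 22.3·0.31 + 91.4·0.03 + 93.3·0.79
  = 1.470 + 7.464 + 6.913 + 2.742 + 73.707 = 92.296 m² sabins.
For T = 0.18 s, need A₂ = 0.161·V/T = 0.161·298.496/0.18 = 266.988 sabins.
Shortfall: 266.988 − 92.296 = 174.7 sabins.

174.7 sabins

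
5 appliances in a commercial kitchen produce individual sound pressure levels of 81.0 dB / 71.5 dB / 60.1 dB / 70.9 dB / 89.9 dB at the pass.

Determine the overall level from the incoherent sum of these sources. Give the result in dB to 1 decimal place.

90.5 dB

Converting to relative power and adding: 10^(81.0/10) + 10^(71.5/10) + 10^(60.1/10) + 10^(70.9/10) + 10^(89.9/10) = 1.131e+09.
Back to dB: 10·log₁₀ Σ = 90.5 dB.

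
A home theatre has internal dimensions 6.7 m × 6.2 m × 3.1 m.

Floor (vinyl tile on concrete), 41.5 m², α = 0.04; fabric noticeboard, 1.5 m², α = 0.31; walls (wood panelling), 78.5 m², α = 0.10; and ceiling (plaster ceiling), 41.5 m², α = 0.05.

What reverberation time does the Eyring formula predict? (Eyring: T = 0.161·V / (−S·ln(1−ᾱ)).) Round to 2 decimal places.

1.66 s

Total surface area S = 41.5 + 1.5 + 78.5 + 41.5 = 163.0 m².
Absorption A = 41.5×0.04 + 1.5×0.31 + 78.5×0.10 + 41.5×0.05 = 12.050 sabins.
Mean coefficient ᾱ = A/S = 0.0739.
Eyring denominator: −S ln(1−ᾱ) = 12.514.
V = 6.7 × 6.2 × 3.1 = 128.774 m³.
T = 0.161·V/[−S·ln(1−ᾱ)] = 0.161·128.774/12.514 = 1.66 s.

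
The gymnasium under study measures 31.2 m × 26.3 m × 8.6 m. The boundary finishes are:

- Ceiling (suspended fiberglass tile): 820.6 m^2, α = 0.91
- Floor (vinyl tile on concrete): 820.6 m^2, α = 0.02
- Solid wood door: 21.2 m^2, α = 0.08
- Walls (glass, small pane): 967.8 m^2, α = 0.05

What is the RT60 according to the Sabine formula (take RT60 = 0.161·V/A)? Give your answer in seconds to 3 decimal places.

Summing Sᵢαᵢ: 746.746 + 16.412 + 1.696 + 48.390 → A = 813.244 sabins.
Room volume: 7056.816 m³.
T = 0.161 V/A = 0.161·7056.816/813.244 = 1.397 s.

1.397 s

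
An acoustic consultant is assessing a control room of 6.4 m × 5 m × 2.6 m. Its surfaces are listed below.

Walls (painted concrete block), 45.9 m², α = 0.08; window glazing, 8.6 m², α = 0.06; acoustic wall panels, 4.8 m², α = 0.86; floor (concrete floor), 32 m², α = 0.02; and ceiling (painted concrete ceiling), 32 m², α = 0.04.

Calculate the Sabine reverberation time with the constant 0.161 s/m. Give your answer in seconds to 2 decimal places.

1.31 sec

Total absorption A = 45.9×0.08 + 8.6×0.06 + 4.8×0.86 + 32×0.02 + 32×0.04
  = 3.672 + 0.516 + 4.128 + 0.640 + 1.280 = 10.236 m² sabins.
Volume V = 6.4 × 5 × 2.6 = 83.2 m³.
T = 0.161 V/A = 0.161·83.2/10.236 = 1.31 s.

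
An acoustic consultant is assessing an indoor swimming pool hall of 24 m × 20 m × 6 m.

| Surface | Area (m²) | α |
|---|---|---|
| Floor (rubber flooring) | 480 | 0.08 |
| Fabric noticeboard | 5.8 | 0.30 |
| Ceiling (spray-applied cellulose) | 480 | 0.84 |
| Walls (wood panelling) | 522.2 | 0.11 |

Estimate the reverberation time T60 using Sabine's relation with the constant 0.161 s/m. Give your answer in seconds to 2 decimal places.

0.93 s

Equivalent absorption area: A = 480·0.08 + 5.8·0.30 + 480·0.84 + 522.2·0.11 = 500.782 m².
Volume V = 24 × 20 × 6 = 2880 m³.
RT60 = 0.161 · V / A = 0.161 × 2880 / 500.782 = 0.93 s.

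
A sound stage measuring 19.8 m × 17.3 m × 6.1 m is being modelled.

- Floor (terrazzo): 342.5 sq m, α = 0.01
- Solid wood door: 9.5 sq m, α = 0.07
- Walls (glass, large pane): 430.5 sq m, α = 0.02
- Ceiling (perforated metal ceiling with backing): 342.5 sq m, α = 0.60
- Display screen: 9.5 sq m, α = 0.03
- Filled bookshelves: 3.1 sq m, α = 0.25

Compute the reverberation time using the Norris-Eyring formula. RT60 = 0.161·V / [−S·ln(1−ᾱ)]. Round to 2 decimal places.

S = Σ Sᵢ = 1137.6 sq m.
Absorption A = 342.5×0.01 + 9.5×0.07 + 430.5×0.02 + 342.5×0.60 + 9.5×0.03 + 3.1×0.25 = 219.260 sabins.
Mean coefficient ᾱ = A/S = 0.1927.
Eyring denominator: −S ln(1−ᾱ) = 243.515.
V = 19.8 × 17.3 × 6.1 = 2089.494 m³.
RT60 = 0.161 × 2089.494 / 243.515 = 1.38 s.

1.38 s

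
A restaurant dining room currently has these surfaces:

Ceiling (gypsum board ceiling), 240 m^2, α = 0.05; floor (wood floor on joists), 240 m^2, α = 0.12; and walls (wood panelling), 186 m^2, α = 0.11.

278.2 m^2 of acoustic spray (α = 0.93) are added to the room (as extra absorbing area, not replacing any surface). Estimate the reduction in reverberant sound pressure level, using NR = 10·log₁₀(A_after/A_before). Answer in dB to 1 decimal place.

7.2 dB

Summing Sᵢαᵢ: 12.000 + 28.800 + 20.460 → A_before = 61.260 sabins.
Added absorption = 278.2 × 0.93 = 258.726 sabins.
New total A_after = 319.986 sabins.
Reduction = 10 log₁₀(A_after/A_before) = 10 log₁₀(5.2234) = 7.2 dB.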